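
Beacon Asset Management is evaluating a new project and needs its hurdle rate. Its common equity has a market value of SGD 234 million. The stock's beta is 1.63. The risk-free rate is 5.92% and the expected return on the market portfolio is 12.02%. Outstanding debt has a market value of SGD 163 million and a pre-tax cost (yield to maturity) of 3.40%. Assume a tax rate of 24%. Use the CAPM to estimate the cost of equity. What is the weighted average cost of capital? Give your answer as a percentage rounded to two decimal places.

10.41%

Market risk premium = 12.02% − 5.92% = 6.1%.
Cost of equity via CAPM: Re = 5.92% + 1.63 × 6.1% = 15.8630%.
Total capital V = 234 + 163 = 397.
Equity: weight = 234/397 = 0.5894; cost = 15.863%.
Debt: weight = 163/397 = 0.4106; after-tax cost = 3.4% × (1 − 24%) = 2.5840%.
WACC = 0.5894 × 15.8630% + 0.4106 × 2.5840% = 10.4109%.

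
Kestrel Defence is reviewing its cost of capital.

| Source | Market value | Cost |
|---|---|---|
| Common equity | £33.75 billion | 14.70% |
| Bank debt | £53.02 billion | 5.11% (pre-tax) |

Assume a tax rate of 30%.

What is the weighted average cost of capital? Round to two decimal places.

Total capital V = 33.75 + 53.02 = 86.77.
Equity: weight = 33.75/86.77 = 0.3890; cost = 14.7%.
Bank debt: weight = 53.02/86.77 = 0.6110; after-tax cost = 5.11% × (1 − 30%) = 3.5770%.
WACC = 0.3890 × 14.7000% + 0.6110 × 3.5770% = 7.9034%.

7.90%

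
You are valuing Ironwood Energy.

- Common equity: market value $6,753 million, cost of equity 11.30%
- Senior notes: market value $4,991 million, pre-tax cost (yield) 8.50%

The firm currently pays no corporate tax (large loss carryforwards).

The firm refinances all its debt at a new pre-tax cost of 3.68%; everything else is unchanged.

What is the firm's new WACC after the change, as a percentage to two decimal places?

After the change:
Total capital V = 6753 + 4991 = 11744.
Equity: weight = 6753/11744 = 0.5750; cost = 11.3%.
Senior notes: weight = 4991/11744 = 0.4250; after-tax cost = 3.68% × (1 − 0%) = 3.6800%.
WACC = 0.5750 × 11.3000% + 0.4250 × 3.6800% = 8.0616%.

8.06%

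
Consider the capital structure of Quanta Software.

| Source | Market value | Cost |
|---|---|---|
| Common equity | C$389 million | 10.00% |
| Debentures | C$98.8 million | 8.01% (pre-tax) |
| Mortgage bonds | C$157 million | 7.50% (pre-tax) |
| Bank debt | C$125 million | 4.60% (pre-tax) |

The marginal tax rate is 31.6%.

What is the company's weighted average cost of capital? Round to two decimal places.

7.31%

Total capital V = 389 + 98.8 + 157 + 125 = 769.8.
Equity: weight = 389/769.8 = 0.5053; cost = 10%.
Debentures: weight = 98.8/769.8 = 0.1283; after-tax cost = 8.01% × (1 − 31.6%) = 5.4788%.
Mortgage bonds: weight = 157/769.8 = 0.2039; after-tax cost = 7.5% × (1 − 31.6%) = 5.1300%.
Bank debt: weight = 125/769.8 = 0.1624; after-tax cost = 4.6% × (1 − 31.6%) = 3.1464%.
WACC = 0.5053 × 10.0000% + 0.1283 × 5.4788% + 0.2039 × 5.1300% + 0.1624 × 3.1464% = 7.3136%.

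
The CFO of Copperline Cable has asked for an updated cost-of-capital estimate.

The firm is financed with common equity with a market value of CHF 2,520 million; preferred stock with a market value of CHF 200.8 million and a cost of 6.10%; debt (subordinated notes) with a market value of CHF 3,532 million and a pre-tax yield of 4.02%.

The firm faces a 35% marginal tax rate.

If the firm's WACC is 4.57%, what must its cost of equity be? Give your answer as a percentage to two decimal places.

7.19%

Total capital V = 2520 + 200.8 + 3532 = 6252.8.
Equity weight = 2520/6252.8 = 0.4030.
Preferred weight = 200.8/6252.8 = 0.0321.
Subordinated notes weight = 3532/6252.8 = 0.5649.
Debt contribution = 0.5649 × 4.02% × (1 − 35%) = 1.4760%.
Preferred contribution = 0.0321 × 6.1% = 0.1959%.
Required equity contribution = 4.57% − 1.6719% = 2.8981%.
Re = 2.8981% / 0.4030 = 7.1910%.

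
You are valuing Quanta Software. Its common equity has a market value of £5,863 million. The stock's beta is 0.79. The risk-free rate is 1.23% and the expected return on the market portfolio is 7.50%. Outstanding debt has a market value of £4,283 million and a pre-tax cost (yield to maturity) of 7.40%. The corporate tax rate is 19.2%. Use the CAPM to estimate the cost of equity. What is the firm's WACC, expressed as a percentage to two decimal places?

6.10%

Market risk premium = 7.5% − 1.23% = 6.27%.
Cost of equity via CAPM: Re = 1.23% + 0.79 × 6.27% = 6.1833%.
Total capital V = 5863 + 4283 = 10146.
Equity: weight = 5863/10146 = 0.5779; cost = 6.1833%.
Debt: weight = 4283/10146 = 0.4221; after-tax cost = 7.4% × (1 − 19.2%) = 5.9792%.
WACC = 0.5779 × 6.1833% + 0.4221 × 5.9792% = 6.0971%.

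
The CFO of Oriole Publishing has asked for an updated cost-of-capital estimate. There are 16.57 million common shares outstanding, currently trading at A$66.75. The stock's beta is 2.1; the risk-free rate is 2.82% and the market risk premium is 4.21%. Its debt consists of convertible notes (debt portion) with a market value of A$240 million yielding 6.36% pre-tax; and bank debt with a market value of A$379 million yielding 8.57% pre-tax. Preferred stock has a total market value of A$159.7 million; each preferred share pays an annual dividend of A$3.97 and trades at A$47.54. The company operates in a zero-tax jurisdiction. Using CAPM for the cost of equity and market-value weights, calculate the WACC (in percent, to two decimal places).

Cost of equity via CAPM: Re = 2.82% + 2.1 × 4.21% = 11.6610%.
Cost of preferred: Rp = 3.97 / 47.54 = 8.3509%.
Market value of equity E = 66.75 × 16.57m = 1106.0475m.
Total capital V = 1106.0475 + 159.7 + 240 + 379 = 1884.7475.
Equity: weight = 1106.0475/1884.7475 = 0.5868; cost = 11.661%.
Preferred: weight = 159.7/1884.7475 = 0.0847; cost = 8.3509%.
Convertible notes (debt portion): weight = 240/1884.7475 = 0.1273; after-tax cost = 6.36% × (1 − 0%) = 6.3600%.
Bank debt: weight = 379/1884.7475 = 0.2011; after-tax cost = 8.57% × (1 − 0%) = 8.5700%.
WACC = 0.5868 × 11.6610% + 0.0847 × 8.3509% + 0.1273 × 6.3600% + 0.2011 × 8.5700% = 10.0839%.

10.08%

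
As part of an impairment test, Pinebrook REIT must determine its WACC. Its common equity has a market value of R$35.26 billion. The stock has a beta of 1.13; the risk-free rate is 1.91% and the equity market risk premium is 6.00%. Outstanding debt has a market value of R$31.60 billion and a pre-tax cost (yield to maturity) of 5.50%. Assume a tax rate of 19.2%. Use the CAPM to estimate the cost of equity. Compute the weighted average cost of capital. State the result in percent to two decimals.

Cost of equity via CAPM: Re = 1.91% + 1.13 × 6.0% = 8.6900%.
Total capital V = 35.26 + 31.6 = 66.86.
Equity: weight = 35.26/66.86 = 0.5274; cost = 8.69%.
Debt: weight = 31.6/66.86 = 0.4726; after-tax cost = 5.5% × (1 − 19.2%) = 4.4440%.
WACC = 0.5274 × 8.6900% + 0.4726 × 4.4440% = 6.6832%.

6.68%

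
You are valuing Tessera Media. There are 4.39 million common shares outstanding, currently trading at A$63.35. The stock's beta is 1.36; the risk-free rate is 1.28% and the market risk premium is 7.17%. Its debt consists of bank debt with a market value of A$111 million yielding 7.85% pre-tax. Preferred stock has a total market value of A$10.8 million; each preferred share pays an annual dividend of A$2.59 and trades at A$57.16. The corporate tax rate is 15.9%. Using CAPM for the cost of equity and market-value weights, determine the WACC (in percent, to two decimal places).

Cost of equity via CAPM: Re = 1.28% + 1.36 × 7.17% = 11.0312%.
Cost of preferred: Rp = 2.59 / 57.16 = 4.5311%.
Market value of equity E = 63.35 × 4.39m = 278.1065m.
Total capital V = 278.1065 + 10.8 + 111 = 399.9065.
Equity: weight = 278.1065/399.9065 = 0.6954; cost = 11.0312%.
Preferred: weight = 10.8/399.9065 = 0.0270; cost = 4.5311%.
Bank debt: weight = 111/399.9065 = 0.2776; after-tax cost = 7.85% × (1 − 15.9%) = 6.6018%.
WACC = 0.6954 × 11.0312% + 0.0270 × 4.5311% + 0.2776 × 6.6018% = 9.6262%.

9.63%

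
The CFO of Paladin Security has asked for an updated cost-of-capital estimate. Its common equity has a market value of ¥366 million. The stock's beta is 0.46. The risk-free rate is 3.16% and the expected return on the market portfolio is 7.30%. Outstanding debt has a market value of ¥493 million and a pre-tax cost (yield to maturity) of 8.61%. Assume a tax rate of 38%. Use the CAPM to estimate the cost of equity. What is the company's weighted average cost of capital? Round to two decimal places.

Market risk premium = 7.3% − 3.16% = 4.14%.
Cost of equity via CAPM: Re = 3.16% + 0.46 × 4.14% = 5.0644%.
Total capital V = 366 + 493 = 859.
Equity: weight = 366/859 = 0.4261; cost = 5.0644%.
Debt: weight = 493/859 = 0.5739; after-tax cost = 8.61% × (1 − 38%) = 5.3382%.
WACC = 0.4261 × 5.0644% + 0.5739 × 5.3382% = 5.2215%.

5.22%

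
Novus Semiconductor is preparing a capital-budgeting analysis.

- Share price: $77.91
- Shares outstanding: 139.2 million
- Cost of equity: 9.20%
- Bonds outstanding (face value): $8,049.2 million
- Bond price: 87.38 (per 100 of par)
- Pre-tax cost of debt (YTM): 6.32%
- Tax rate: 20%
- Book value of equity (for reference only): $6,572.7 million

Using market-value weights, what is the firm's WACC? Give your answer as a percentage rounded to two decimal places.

7.57%

Market value of equity E = 77.91 × 139.2m = 10845.072m. Market value of debt D = 8049.2m × 87.38/100 = 7033.39096m.
Total capital V = 10845.072 + 7033.39096 = 17878.46296.
Equity: weight = 10845.072/17878.46296 = 0.6066; cost = 9.2%.
Bonds outstanding: weight = 7033.39096/17878.46296 = 0.3934; after-tax cost = 6.32% × (1 − 20%) = 5.0560%.
WACC = 0.6066 × 9.2000% + 0.3934 × 5.0560% = 7.5697%.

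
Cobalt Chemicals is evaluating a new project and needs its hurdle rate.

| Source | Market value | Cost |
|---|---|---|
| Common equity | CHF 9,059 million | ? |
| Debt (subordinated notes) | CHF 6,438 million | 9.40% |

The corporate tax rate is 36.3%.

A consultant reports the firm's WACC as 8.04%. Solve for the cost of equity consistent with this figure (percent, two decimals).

9.50%

Total capital V = 9059 + 6438 = 15497.
Equity weight = 9059/15497 = 0.5846.
Subordinated notes weight = 6438/15497 = 0.4154.
Debt contribution = 0.4154 × 9.4% × (1 − 36.3%) = 2.4875%.
Required equity contribution = 8.04% − 2.4875% = 5.5525%.
Re = 5.5525% / 0.5846 = 9.4984%.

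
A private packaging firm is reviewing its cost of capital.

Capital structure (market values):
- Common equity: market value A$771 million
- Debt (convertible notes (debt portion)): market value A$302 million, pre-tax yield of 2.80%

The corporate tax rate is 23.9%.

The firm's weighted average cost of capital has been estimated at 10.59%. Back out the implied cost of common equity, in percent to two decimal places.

Total capital V = 771 + 302 = 1073.
Equity weight = 771/1073 = 0.7185.
Convertible notes (debt portion) weight = 302/1073 = 0.2815.
Debt contribution = 0.2815 × 2.8% × (1 − 23.9%) = 0.5997%.
Required equity contribution = 10.59% − 0.5997% = 9.9903%.
Re = 9.9903% / 0.7185 = 13.9035%.

13.90%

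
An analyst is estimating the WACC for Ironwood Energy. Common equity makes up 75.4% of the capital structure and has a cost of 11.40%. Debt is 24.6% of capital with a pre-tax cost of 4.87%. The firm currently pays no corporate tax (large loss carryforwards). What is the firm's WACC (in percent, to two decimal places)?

9.79%

After-tax cost of debt = 4.87% × (1 − 0%) = 4.8700%.
WACC = 0.754 × 11.4000% + 0.246 × 4.8700% = 9.7936%.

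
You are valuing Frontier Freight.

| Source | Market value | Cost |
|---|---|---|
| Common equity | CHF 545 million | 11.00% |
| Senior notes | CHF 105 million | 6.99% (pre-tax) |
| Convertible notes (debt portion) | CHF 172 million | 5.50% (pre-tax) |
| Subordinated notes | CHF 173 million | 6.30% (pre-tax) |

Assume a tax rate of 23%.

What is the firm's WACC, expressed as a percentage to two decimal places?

8.17%

Total capital V = 545 + 105 + 172 + 173 = 995.
Equity: weight = 545/995 = 0.5477; cost = 11%.
Senior notes: weight = 105/995 = 0.1055; after-tax cost = 6.99% × (1 − 23%) = 5.3823%.
Convertible notes (debt portion): weight = 172/995 = 0.1729; after-tax cost = 5.5% × (1 − 23%) = 4.2350%.
Subordinated notes: weight = 173/995 = 0.1739; after-tax cost = 6.3% × (1 − 23%) = 4.8510%.
WACC = 0.5477 × 11.0000% + 0.1055 × 5.3823% + 0.1729 × 4.2350% + 0.1739 × 4.8510% = 8.1686%.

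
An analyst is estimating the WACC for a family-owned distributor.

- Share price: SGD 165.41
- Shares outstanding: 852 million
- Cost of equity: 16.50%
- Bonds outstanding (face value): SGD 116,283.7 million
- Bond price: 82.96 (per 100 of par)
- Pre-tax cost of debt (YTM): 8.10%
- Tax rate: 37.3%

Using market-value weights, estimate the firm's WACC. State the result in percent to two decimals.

11.86%

Market value of equity E = 165.41 × 852m = 140929.32m. Market value of debt D = 116283.7m × 82.96/100 = 96468.95752m.
Total capital V = 140929.32 + 96468.95752 = 237398.27752.
Equity: weight = 140929.32/237398.27752 = 0.5936; cost = 16.5%.
Bonds outstanding: weight = 96468.95752/237398.27752 = 0.4064; after-tax cost = 8.1% × (1 − 37.3%) = 5.0787%.
WACC = 0.5936 × 16.5000% + 0.4064 × 5.0787% = 11.8589%.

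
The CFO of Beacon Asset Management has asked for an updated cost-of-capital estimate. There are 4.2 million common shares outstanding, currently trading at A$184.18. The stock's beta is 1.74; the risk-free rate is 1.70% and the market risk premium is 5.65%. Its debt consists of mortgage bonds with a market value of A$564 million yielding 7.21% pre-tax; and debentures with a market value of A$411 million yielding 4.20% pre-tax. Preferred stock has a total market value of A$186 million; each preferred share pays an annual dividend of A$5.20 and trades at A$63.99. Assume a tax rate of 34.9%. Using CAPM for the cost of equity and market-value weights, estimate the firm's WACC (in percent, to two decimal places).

7.34%

Cost of equity via CAPM: Re = 1.7% + 1.74 × 5.65% = 11.5310%.
Cost of preferred: Rp = 5.2 / 63.99 = 8.1263%.
Market value of equity E = 184.18 × 4.2m = 773.556m.
Total capital V = 773.556 + 186 + 564 + 411 = 1934.556.
Equity: weight = 773.556/1934.556 = 0.3999; cost = 11.531%.
Preferred: weight = 186/1934.556 = 0.0961; cost = 8.1263%.
Mortgage bonds: weight = 564/1934.556 = 0.2915; after-tax cost = 7.21% × (1 − 34.9%) = 4.6937%.
Debentures: weight = 411/1934.556 = 0.2125; after-tax cost = 4.2% × (1 − 34.9%) = 2.7342%.
WACC = 0.3999 × 11.5310% + 0.0961 × 8.1263% + 0.2915 × 4.6937% + 0.2125 × 2.7342% = 7.3414%.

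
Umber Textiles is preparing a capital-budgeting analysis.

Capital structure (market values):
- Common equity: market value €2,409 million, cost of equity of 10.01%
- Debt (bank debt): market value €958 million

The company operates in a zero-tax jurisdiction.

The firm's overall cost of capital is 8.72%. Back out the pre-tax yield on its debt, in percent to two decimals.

Total capital V = 2409 + 958 = 3367.
Equity weight = 2409/3367 = 0.7155.
Bank debt weight = 958/3367 = 0.2845.
Equity contribution = 0.7155 × 10.01% = 7.1619%.
Remaining for debt = 8.72% − 7.1619% = 1.5581%.
Rd × (1 − 0%) × 0.2845 = 1.5581%  ⇒  Rd = 5.4761%.

5.48%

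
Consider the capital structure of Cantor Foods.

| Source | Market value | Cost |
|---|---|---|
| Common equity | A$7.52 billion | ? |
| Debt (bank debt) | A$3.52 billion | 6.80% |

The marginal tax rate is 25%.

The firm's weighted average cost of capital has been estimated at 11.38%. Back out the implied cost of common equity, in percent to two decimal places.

Total capital V = 7.52 + 3.52 = 11.04.
Equity weight = 7.52/11.04 = 0.6812.
Bank debt weight = 3.52/11.04 = 0.3188.
Debt contribution = 0.3188 × 6.8% × (1 − 25%) = 1.6261%.
Required equity contribution = 11.38% − 1.6261% = 9.7539%.
Re = 9.7539% / 0.6812 = 14.3196%.

14.32%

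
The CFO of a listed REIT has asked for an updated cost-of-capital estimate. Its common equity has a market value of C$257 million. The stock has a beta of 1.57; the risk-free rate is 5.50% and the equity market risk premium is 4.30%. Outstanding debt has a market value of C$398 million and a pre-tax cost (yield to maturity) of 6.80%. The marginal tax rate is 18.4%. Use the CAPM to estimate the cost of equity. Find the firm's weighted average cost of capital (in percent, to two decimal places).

8.18%

Cost of equity via CAPM: Re = 5.5% + 1.57 × 4.3% = 12.2510%.
Total capital V = 257 + 398 = 655.
Equity: weight = 257/655 = 0.3924; cost = 12.251%.
Debt: weight = 398/655 = 0.6076; after-tax cost = 6.8% × (1 − 18.4%) = 5.5488%.
WACC = 0.3924 × 12.2510% + 0.6076 × 5.5488% = 8.1785%.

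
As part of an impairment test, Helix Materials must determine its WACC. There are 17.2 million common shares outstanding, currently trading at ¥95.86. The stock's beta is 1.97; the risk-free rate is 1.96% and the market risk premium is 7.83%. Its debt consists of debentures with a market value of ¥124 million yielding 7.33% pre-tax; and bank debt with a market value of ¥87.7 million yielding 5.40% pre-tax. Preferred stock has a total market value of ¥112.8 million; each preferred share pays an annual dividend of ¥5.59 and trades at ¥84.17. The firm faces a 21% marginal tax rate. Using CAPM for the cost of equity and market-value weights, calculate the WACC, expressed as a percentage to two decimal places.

15.46%

Cost of equity via CAPM: Re = 1.96% + 1.97 × 7.83% = 17.3851%.
Cost of preferred: Rp = 5.59 / 84.17 = 6.6413%.
Market value of equity E = 95.86 × 17.2m = 1648.792m.
Total capital V = 1648.792 + 112.8 + 124 + 87.7 = 1973.292.
Equity: weight = 1648.792/1973.292 = 0.8356; cost = 17.3851%.
Preferred: weight = 112.8/1973.292 = 0.0572; cost = 6.6413%.
Debentures: weight = 124/1973.292 = 0.0628; after-tax cost = 7.33% × (1 − 21%) = 5.7907%.
Bank debt: weight = 87.7/1973.292 = 0.0444; after-tax cost = 5.4% × (1 − 21%) = 4.2660%.
WACC = 0.8356 × 17.3851% + 0.0572 × 6.6413% + 0.0628 × 5.7907% + 0.0444 × 4.2660% = 15.4593%.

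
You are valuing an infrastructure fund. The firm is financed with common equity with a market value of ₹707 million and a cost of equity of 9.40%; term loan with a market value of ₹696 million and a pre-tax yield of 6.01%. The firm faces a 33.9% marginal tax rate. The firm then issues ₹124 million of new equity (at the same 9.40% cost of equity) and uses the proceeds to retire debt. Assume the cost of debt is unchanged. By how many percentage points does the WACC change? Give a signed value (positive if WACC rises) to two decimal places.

Current WACC:
Total capital V = 707 + 696 = 1403.
Equity: weight = 707/1403 = 0.5039; cost = 9.4%.
Term loan: weight = 696/1403 = 0.4961; after-tax cost = 6.01% × (1 − 33.9%) = 3.9726%.
WACC = 0.5039 × 9.4000% + 0.4961 × 3.9726% = 6.7076%.
After the change:
Total capital V = 831 + 572 = 1403.
Equity: weight = 831/1403 = 0.5923; cost = 9.4%.
Term loan: weight = 572/1403 = 0.4077; after-tax cost = 6.01% × (1 − 33.9%) = 3.9726%.
WACC = 0.5923 × 9.4000% + 0.4077 × 3.9726% = 7.1873%.
Change in WACC = 7.1873% − 6.7076% = 0.4797 pp.

+0.48 pp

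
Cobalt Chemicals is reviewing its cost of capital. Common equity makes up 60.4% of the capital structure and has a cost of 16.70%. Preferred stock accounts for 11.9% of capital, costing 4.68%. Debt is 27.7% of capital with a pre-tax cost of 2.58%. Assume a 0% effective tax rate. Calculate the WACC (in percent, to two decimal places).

11.36%

After-tax cost of debt = 2.58% × (1 − 0%) = 2.5800%.
WACC = 0.604 × 16.7000% + 0.119 × 4.6800% + 0.277 × 2.5800% = 11.3584%.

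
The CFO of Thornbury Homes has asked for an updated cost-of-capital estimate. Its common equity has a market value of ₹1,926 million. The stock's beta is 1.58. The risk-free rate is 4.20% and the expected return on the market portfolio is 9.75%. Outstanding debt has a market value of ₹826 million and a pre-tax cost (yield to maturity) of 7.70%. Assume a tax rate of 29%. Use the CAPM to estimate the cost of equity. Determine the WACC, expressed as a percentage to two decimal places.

10.72%

Market risk premium = 9.75% − 4.2% = 5.55%.
Cost of equity via CAPM: Re = 4.2% + 1.58 × 5.55% = 12.9690%.
Total capital V = 1926 + 826 = 2752.
Equity: weight = 1926/2752 = 0.6999; cost = 12.969%.
Debt: weight = 826/2752 = 0.3001; after-tax cost = 7.7% × (1 − 29%) = 5.4670%.
WACC = 0.6999 × 12.9690% + 0.3001 × 5.4670% = 10.7173%.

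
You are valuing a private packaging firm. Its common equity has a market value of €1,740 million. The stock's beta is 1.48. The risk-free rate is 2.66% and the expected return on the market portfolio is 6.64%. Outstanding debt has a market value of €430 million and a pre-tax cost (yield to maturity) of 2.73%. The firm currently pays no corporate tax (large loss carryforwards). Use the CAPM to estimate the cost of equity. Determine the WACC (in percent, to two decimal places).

Market risk premium = 6.64% − 2.66% = 3.98%.
Cost of equity via CAPM: Re = 2.66% + 1.48 × 3.98% = 8.5504%.
Total capital V = 1740 + 430 = 2170.
Equity: weight = 1740/2170 = 0.8018; cost = 8.5504%.
Debt: weight = 430/2170 = 0.1982; after-tax cost = 2.73% × (1 − 0%) = 2.7300%.
WACC = 0.8018 × 8.5504% + 0.1982 × 2.7300% = 7.3970%.

7.40%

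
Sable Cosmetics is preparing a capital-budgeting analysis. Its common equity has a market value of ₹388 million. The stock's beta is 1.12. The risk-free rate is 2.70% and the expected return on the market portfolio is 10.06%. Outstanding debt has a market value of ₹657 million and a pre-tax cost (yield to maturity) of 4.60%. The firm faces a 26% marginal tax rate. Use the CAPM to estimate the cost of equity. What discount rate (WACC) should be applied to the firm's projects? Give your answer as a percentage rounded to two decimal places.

6.20%

Market risk premium = 10.06% − 2.7% = 7.36%.
Cost of equity via CAPM: Re = 2.7% + 1.12 × 7.36% = 10.9432%.
Total capital V = 388 + 657 = 1045.
Equity: weight = 388/1045 = 0.3713; cost = 10.9432%.
Debt: weight = 657/1045 = 0.6287; after-tax cost = 4.6% × (1 − 26%) = 3.4040%.
WACC = 0.3713 × 10.9432% + 0.6287 × 3.4040% = 6.2032%.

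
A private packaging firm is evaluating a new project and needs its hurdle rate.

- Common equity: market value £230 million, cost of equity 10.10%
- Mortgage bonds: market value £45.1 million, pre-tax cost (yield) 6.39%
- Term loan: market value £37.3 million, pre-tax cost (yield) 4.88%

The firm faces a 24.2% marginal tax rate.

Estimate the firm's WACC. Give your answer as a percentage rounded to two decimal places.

Total capital V = 230 + 45.1 + 37.3 = 312.4.
Equity: weight = 230/312.4 = 0.7362; cost = 10.1%.
Mortgage bonds: weight = 45.1/312.4 = 0.1444; after-tax cost = 6.39% × (1 − 24.2%) = 4.8436%.
Term loan: weight = 37.3/312.4 = 0.1194; after-tax cost = 4.88% × (1 − 24.2%) = 3.6990%.
WACC = 0.7362 × 10.1000% + 0.1444 × 4.8436% + 0.1194 × 3.6990% = 8.5769%.

8.58%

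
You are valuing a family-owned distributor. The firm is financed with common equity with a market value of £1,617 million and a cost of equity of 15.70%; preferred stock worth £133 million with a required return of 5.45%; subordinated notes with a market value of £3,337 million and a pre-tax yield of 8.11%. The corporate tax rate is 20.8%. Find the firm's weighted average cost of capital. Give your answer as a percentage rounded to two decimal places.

Total capital V = 1617 + 133 + 3337 = 5087.
Equity: weight = 1617/5087 = 0.3179; cost = 15.7%.
Preferred: weight = 133/5087 = 0.0261; cost = 5.45%.
Subordinated notes: weight = 3337/5087 = 0.6560; after-tax cost = 8.11% × (1 − 20.8%) = 6.4231%.
WACC = 0.3179 × 15.7000% + 0.0261 × 5.4500% + 0.6560 × 6.4231% = 9.3465%.

9.35%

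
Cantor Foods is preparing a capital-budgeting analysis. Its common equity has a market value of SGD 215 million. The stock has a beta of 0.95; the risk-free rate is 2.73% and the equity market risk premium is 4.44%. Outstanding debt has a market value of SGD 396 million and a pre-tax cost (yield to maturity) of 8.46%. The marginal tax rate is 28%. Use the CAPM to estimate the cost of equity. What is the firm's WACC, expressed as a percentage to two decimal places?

6.39%

Cost of equity via CAPM: Re = 2.73% + 0.95 × 4.44% = 6.9480%.
Total capital V = 215 + 396 = 611.
Equity: weight = 215/611 = 0.3519; cost = 6.948%.
Debt: weight = 396/611 = 0.6481; after-tax cost = 8.46% × (1 − 28%) = 6.0912%.
WACC = 0.3519 × 6.9480% + 0.6481 × 6.0912% = 6.3927%.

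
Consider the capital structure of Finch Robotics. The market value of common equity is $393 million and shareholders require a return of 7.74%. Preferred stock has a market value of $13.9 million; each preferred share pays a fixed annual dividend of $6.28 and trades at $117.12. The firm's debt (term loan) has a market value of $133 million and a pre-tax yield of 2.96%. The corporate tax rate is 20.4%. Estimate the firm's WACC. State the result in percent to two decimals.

6.35%

Cost of preferred: Rp = 6.28 / 117.12 = 5.3620%.
Total capital V = 393 + 13.9 + 133 = 539.9.
Equity: weight = 393/539.9 = 0.7279; cost = 7.74%.
Preferred: weight = 13.9/539.9 = 0.0257; cost = 5.362%.
Term loan: weight = 133/539.9 = 0.2463; after-tax cost = 2.96% × (1 − 20.4%) = 2.3562%.
WACC = 0.7279 × 7.7400% + 0.0257 × 5.3620% + 0.2463 × 2.3562% = 6.3525%.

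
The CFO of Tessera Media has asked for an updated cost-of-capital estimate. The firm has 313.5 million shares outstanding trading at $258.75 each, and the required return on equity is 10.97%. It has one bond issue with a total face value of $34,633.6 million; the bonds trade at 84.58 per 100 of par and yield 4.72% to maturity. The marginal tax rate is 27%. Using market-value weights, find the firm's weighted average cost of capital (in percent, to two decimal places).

8.97%

Market value of equity E = 258.75 × 313.5m = 81118.125m. Market value of debt D = 34633.6m × 84.58/100 = 29293.09888m.
Total capital V = 81118.125 + 29293.09888 = 110411.22388.
Equity: weight = 81118.125/110411.22388 = 0.7347; cost = 10.97%.
Bonds outstanding: weight = 29293.09888/110411.22388 = 0.2653; after-tax cost = 4.72% × (1 − 27%) = 3.4456%.
WACC = 0.7347 × 10.9700% + 0.2653 × 3.4456% = 8.9737%.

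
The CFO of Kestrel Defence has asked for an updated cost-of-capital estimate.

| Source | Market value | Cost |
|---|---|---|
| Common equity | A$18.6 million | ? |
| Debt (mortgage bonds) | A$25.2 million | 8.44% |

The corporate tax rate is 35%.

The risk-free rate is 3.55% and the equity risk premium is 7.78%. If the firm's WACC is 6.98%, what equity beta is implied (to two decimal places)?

0.70

Total capital V = 18.6 + 25.2 = 43.8.
Equity weight = 18.6/43.8 = 0.4247.
Mortgage bonds weight = 25.2/43.8 = 0.5753.
Debt contribution = 0.5753 × 8.44% × (1 − 35%) = 3.1563%.
Required equity contribution = 6.98% − 3.1563% = 3.8237%  ⇒  Re = 9.0041%.
CAPM: 9.0041% = 3.55% + β × 7.78%  ⇒  β = 0.7010.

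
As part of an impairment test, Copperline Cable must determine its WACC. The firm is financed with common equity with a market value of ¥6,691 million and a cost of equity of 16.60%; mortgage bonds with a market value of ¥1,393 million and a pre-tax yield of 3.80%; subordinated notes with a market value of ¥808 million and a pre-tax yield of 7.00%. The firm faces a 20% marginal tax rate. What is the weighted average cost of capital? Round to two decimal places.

Total capital V = 6691 + 1393 + 808 = 8892.
Equity: weight = 6691/8892 = 0.7525; cost = 16.6%.
Mortgage bonds: weight = 1393/8892 = 0.1567; after-tax cost = 3.8% × (1 − 20%) = 3.0400%.
Subordinated notes: weight = 808/8892 = 0.0909; after-tax cost = 7% × (1 − 20%) = 5.6000%.
WACC = 0.7525 × 16.6000% + 0.1567 × 3.0400% + 0.0909 × 5.6000% = 13.4762%.

13.48%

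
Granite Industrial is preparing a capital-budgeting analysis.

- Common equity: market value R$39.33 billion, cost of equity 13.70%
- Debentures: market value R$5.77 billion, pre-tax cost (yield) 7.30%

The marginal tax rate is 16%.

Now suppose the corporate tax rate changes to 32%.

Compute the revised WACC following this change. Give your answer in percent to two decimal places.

12.58%

After the change:
Total capital V = 39.33 + 5.77 = 45.1.
Equity: weight = 39.33/45.1 = 0.8721; cost = 13.7%.
Debentures: weight = 5.77/45.1 = 0.1279; after-tax cost = 7.3% × (1 − 32%) = 4.9640%.
WACC = 0.8721 × 13.7000% + 0.1279 × 4.9640% = 12.5823%.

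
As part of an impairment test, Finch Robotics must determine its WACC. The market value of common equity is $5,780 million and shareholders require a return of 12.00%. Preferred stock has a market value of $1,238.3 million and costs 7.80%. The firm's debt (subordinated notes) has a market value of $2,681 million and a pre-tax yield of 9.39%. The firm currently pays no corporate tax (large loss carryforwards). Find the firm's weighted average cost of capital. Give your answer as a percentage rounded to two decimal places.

Total capital V = 5780 + 1238.3 + 2681 = 9699.3.
Equity: weight = 5780/9699.3 = 0.5959; cost = 12%.
Preferred: weight = 1238.3/9699.3 = 0.1277; cost = 7.8%.
Subordinated notes: weight = 2681/9699.3 = 0.2764; after-tax cost = 9.39% × (1 − 0%) = 9.3900%.
WACC = 0.5959 × 12.0000% + 0.1277 × 7.8000% + 0.2764 × 9.3900% = 10.7424%.

10.74%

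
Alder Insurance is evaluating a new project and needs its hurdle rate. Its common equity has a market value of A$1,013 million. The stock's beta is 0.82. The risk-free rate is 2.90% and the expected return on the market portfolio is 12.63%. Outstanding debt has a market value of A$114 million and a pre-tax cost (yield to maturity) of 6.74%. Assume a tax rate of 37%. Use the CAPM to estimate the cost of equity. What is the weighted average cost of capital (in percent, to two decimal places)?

10.21%

Market risk premium = 12.63% − 2.9% = 9.73%.
Cost of equity via CAPM: Re = 2.9% + 0.82 × 9.73% = 10.8786%.
Total capital V = 1013 + 114 = 1127.
Equity: weight = 1013/1127 = 0.8988; cost = 10.8786%.
Debt: weight = 114/1127 = 0.1012; after-tax cost = 6.74% × (1 − 37%) = 4.2462%.
WACC = 0.8988 × 10.8786% + 0.1012 × 4.2462% = 10.2077%.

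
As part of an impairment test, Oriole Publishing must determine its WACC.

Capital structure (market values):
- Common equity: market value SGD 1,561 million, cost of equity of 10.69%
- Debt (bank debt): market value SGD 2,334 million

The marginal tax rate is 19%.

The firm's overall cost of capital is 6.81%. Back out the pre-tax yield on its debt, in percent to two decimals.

5.20%

Total capital V = 1561 + 2334 = 3895.
Equity weight = 1561/3895 = 0.4008.
Bank debt weight = 2334/3895 = 0.5992.
Equity contribution = 0.4008 × 10.69% = 4.2842%.
Remaining for debt = 6.81% − 4.2842% = 2.5258%.
Rd × (1 − 19%) × 0.5992 = 2.5258%  ⇒  Rd = 5.2037%.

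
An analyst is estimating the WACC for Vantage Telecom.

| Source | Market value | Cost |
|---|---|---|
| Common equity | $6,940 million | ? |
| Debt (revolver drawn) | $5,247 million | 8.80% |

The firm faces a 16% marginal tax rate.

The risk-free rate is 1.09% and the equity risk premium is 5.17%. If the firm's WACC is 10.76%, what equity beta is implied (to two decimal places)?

Total capital V = 6940 + 5247 = 12187.
Equity weight = 6940/12187 = 0.5695.
Revolver drawn weight = 5247/12187 = 0.4305.
Debt contribution = 0.4305 × 8.8% × (1 − 16%) = 3.1826%.
Required equity contribution = 10.76% − 3.1826% = 7.5774%  ⇒  Re = 13.3064%.
CAPM: 13.3064% = 1.09% + β × 5.17%  ⇒  β = 2.3629.

2.36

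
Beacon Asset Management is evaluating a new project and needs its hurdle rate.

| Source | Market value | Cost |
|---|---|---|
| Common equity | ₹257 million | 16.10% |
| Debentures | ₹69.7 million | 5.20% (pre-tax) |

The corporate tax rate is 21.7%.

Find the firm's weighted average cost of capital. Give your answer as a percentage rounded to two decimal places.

Total capital V = 257 + 69.7 = 326.7.
Equity: weight = 257/326.7 = 0.7867; cost = 16.1%.
Debentures: weight = 69.7/326.7 = 0.2133; after-tax cost = 5.2% × (1 − 21.7%) = 4.0716%.
WACC = 0.7867 × 16.1000% + 0.2133 × 4.0716% = 13.5338%.

13.53%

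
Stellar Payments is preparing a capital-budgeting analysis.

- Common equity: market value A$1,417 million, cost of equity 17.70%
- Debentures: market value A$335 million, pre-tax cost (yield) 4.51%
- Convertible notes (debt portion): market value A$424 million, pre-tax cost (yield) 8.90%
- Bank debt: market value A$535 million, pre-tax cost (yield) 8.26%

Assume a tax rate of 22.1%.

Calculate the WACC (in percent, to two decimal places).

Total capital V = 1417 + 335 + 424 + 535 = 2711.
Equity: weight = 1417/2711 = 0.5227; cost = 17.7%.
Debentures: weight = 335/2711 = 0.1236; after-tax cost = 4.51% × (1 − 22.1%) = 3.5133%.
Convertible notes (debt portion): weight = 424/2711 = 0.1564; after-tax cost = 8.9% × (1 − 22.1%) = 6.9331%.
Bank debt: weight = 535/2711 = 0.1973; after-tax cost = 8.26% × (1 − 22.1%) = 6.4345%.
WACC = 0.5227 × 17.7000% + 0.1236 × 3.5133% + 0.1564 × 6.9331% + 0.1973 × 6.4345% = 12.0398%.

12.04%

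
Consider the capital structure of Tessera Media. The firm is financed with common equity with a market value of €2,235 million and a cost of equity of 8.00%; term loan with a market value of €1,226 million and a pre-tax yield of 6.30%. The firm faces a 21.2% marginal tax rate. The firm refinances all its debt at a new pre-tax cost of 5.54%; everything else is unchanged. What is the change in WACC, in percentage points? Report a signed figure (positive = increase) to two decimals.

Current WACC:
Total capital V = 2235 + 1226 = 3461.
Equity: weight = 2235/3461 = 0.6458; cost = 8%.
Term loan: weight = 1226/3461 = 0.3542; after-tax cost = 6.3% × (1 − 21.2%) = 4.9644%.
WACC = 0.6458 × 8.0000% + 0.3542 × 4.9644% = 6.9247%.
After the change:
Total capital V = 2235 + 1226 = 3461.
Equity: weight = 2235/3461 = 0.6458; cost = 8%.
Term loan: weight = 1226/3461 = 0.3542; after-tax cost = 5.54% × (1 − 21.2%) = 4.3655%.
WACC = 0.6458 × 8.0000% + 0.3542 × 4.3655% = 6.7125%.
Change in WACC = 6.7125% − 6.9247% = -0.2121 pp.

-0.21 pp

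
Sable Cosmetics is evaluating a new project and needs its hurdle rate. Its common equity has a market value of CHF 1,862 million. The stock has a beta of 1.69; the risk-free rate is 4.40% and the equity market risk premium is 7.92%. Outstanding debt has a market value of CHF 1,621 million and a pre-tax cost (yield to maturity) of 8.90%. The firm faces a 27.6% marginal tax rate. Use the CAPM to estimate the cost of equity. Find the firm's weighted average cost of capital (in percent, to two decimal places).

12.51%

Cost of equity via CAPM: Re = 4.4% + 1.69 × 7.92% = 17.7848%.
Total capital V = 1862 + 1621 = 3483.
Equity: weight = 1862/3483 = 0.5346; cost = 17.7848%.
Debt: weight = 1621/3483 = 0.4654; after-tax cost = 8.9% × (1 − 27.6%) = 6.4436%.
WACC = 0.5346 × 17.7848% + 0.4654 × 6.4436% = 12.5066%.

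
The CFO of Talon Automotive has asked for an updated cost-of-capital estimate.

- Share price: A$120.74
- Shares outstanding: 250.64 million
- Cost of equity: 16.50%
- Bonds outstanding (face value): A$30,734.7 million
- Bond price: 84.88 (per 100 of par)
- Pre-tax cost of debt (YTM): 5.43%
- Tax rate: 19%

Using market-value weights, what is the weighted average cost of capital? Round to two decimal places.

Market value of equity E = 120.74 × 250.64m = 30262.2736m. Market value of debt D = 30734.7m × 84.88/100 = 26087.61336m.
Total capital V = 30262.2736 + 26087.61336 = 56349.88696.
Equity: weight = 30262.2736/56349.88696 = 0.5370; cost = 16.5%.
Bonds outstanding: weight = 26087.61336/56349.88696 = 0.4630; after-tax cost = 5.43% × (1 − 19%) = 4.3983%.
WACC = 0.5370 × 16.5000% + 0.4630 × 4.3983% = 10.8974%.

10.90%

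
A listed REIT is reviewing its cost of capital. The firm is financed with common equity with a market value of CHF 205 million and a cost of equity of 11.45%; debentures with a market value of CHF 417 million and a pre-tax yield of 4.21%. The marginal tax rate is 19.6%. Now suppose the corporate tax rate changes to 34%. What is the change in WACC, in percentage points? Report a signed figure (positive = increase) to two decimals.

Current WACC:
Total capital V = 205 + 417 = 622.
Equity: weight = 205/622 = 0.3296; cost = 11.45%.
Debentures: weight = 417/622 = 0.6704; after-tax cost = 4.21% × (1 − 19.6%) = 3.3848%.
WACC = 0.3296 × 11.4500% + 0.6704 × 3.3848% = 6.0430%.
After the change:
Total capital V = 205 + 417 = 622.
Equity: weight = 205/622 = 0.3296; cost = 11.45%.
Debentures: weight = 417/622 = 0.6704; after-tax cost = 4.21% × (1 − 34%) = 2.7786%.
WACC = 0.3296 × 11.4500% + 0.6704 × 2.7786% = 5.6365%.
Change in WACC = 5.6365% − 6.0430% = -0.4064 pp.

-0.41 pp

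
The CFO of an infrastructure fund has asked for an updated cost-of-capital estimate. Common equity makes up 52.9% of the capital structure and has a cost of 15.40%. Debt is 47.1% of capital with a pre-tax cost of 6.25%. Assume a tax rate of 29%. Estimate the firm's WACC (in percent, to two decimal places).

10.24%

After-tax cost of debt = 6.25% × (1 − 29%) = 4.4375%.
WACC = 0.529 × 15.4000% + 0.471 × 4.4375% = 10.2367%.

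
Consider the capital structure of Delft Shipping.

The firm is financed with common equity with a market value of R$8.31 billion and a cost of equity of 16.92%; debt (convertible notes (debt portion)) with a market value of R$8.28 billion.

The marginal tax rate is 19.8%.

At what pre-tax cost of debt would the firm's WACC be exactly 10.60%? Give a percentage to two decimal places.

Total capital V = 8.31 + 8.28 = 16.59.
Equity weight = 8.31/16.59 = 0.5009.
Convertible notes (debt portion) weight = 8.28/16.59 = 0.4991.
Equity contribution = 0.5009 × 16.92% = 8.4753%.
Remaining for debt = 10.6% − 8.4753% = 2.1247%.
Rd × (1 − 19.8%) × 0.4991 = 2.1247%  ⇒  Rd = 5.3081%.

5.31%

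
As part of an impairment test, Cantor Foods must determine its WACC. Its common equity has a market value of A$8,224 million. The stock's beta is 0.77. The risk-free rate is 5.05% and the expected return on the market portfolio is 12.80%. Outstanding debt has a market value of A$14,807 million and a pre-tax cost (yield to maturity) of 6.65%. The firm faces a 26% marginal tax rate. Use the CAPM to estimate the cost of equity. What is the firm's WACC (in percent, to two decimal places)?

7.10%

Market risk premium = 12.8% − 5.05% = 7.75%.
Cost of equity via CAPM: Re = 5.05% + 0.77 × 7.75% = 11.0175%.
Total capital V = 8224 + 14807 = 23031.
Equity: weight = 8224/23031 = 0.3571; cost = 11.0175%.
Debt: weight = 14807/23031 = 0.6429; after-tax cost = 6.65% × (1 − 26%) = 4.9210%.
WACC = 0.3571 × 11.0175% + 0.6429 × 4.9210% = 7.0980%.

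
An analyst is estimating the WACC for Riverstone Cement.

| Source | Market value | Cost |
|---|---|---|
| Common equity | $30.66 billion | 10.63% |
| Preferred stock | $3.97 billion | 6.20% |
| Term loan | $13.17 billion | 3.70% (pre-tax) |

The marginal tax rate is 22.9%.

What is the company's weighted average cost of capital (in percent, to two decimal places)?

8.12%

Total capital V = 30.66 + 3.97 + 13.17 = 47.8.
Equity: weight = 30.66/47.8 = 0.6414; cost = 10.63%.
Preferred: weight = 3.97/47.8 = 0.0831; cost = 6.2%.
Term loan: weight = 13.17/47.8 = 0.2755; after-tax cost = 3.7% × (1 − 22.9%) = 2.8527%.
WACC = 0.6414 × 10.6300% + 0.0831 × 6.2000% + 0.2755 × 2.8527% = 8.1192%.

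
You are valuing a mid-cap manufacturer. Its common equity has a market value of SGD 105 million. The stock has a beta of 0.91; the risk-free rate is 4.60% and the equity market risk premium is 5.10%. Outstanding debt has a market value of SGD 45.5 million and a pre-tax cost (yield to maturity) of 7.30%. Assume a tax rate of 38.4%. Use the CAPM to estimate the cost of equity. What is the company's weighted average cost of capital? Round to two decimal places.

7.81%

Cost of equity via CAPM: Re = 4.6% + 0.91 × 5.1% = 9.2410%.
Total capital V = 105 + 45.5 = 150.5.
Equity: weight = 105/150.5 = 0.6977; cost = 9.241%.
Debt: weight = 45.5/150.5 = 0.3023; after-tax cost = 7.3% × (1 − 38.4%) = 4.4968%.
WACC = 0.6977 × 9.2410% + 0.3023 × 4.4968% = 7.8067%.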